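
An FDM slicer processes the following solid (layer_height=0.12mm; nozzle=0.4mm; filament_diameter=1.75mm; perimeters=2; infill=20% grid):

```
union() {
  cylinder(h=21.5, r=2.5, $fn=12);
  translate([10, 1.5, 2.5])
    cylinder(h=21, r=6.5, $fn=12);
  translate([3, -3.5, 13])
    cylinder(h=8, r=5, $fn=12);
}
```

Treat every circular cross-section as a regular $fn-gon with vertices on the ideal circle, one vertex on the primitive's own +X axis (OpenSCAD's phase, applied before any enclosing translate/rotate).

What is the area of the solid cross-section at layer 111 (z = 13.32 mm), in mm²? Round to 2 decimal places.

At z = 13.32 mm: the cylinder: section is a regular 12-gon, circumradius r=2.5 (area = (12/2)·2.500²·sin(360°/12) = 18.75 mm²); the cylinder at (10, 1.5): section is a regular 12-gon, circumradius r=6.5 (area = (12/2)·6.500²·sin(360°/12) = 126.75 mm²); the r=5 cylinder at (3, -3.5) gives a regular 12-gon of circumradius 5 (constant along its height) (area = (12/2)·5.000²·sin(360°/12) = 75.00 mm²); Merging all regions: the regions partially overlap — summed areas 220.50 mm² minus the doubly-counted overlap 22.60 mm² gives 197.90 mm² — area = 197.90 mm². Overall, the cross-section is a single solid region. Net area = 197.90 mm².

197.90 mm²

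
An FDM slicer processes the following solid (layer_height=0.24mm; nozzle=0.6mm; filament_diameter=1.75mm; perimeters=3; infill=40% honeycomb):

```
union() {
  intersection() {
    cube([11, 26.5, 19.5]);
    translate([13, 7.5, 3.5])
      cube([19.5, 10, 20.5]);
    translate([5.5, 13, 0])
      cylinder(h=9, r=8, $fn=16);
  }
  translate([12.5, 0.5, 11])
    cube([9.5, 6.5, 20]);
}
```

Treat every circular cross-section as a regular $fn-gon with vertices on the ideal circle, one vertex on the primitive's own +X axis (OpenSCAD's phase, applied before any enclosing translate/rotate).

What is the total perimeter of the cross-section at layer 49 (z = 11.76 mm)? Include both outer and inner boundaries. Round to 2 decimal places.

32.00 mm

At z = 11.76 mm: the cube is present — its section is the full 11×26.5 rectangle (perimeter 75.00 mm); the cube at (13, 7.5) (footprint 19.5×10) is included at this height (perimeter 59.00 mm); the cylinder at (5.5, 13) is not intersected at this z (z outside [0, 9]); Keeping only the common overlap: at least one operand is absent at this height, so nothing remains; the 9.5×6.5 cube at (12.5, 0.5) contributes its full rectangle (perimeter 32.00 mm); Taking the union: only the 9.5×6.5 cube at (12.5, 0.5) is present, so the union is just that shape — boundary = 32.00 mm. Overall, the cross-section is a single solid region. Total boundary length (outer) = 32.00 mm.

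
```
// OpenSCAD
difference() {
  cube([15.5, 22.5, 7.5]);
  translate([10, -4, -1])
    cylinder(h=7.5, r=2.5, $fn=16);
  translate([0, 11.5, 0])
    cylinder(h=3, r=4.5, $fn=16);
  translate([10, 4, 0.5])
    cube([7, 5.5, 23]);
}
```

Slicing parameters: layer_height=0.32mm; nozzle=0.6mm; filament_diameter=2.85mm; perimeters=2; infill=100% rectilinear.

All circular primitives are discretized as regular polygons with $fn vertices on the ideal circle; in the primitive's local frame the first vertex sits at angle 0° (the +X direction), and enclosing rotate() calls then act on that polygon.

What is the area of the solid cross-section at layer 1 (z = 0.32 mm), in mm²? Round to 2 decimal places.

At z = 0.32 mm: the 15.5×22.5 cube contributes its full rectangle (area 348.75 mm²); the r=2.5 cylinder at (10, -4) gives a regular 16-gon of circumradius 2.5 (constant along its height) (area = (16/2)·2.500²·sin(360°/16) = 19.13 mm²); the cylinder at (0, 11.5): section is a regular 16-gon, circumradius r=4.5 (area = (16/2)·4.500²·sin(360°/16) = 61.99 mm²); the cube at (10, 4) is absent (z outside [0.5, 23.5]); Taking the first minus the rest: starting from the 15.5×22.5 cube (348.75 mm²), the r=2.5 cylinder at (10, -4) misses the remaining region (no effect); the r=4.5 cylinder at (0, 11.5) partially overlaps it — only the 31.00 mm² overlap (of its 61.99 mm²) is removed, clipping the outline — area = 317.75 mm². Overall, the cross-section is a single solid region. Net area = 317.75 mm².

317.75 mm²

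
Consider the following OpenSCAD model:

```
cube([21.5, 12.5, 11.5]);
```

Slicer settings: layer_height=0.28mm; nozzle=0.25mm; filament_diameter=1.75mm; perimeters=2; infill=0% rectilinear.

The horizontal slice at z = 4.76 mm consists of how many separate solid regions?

1

At z = 4.76 mm: the cube is present — its section is the full 21.5×12.5 rectangle. The result has 1 disconnected region.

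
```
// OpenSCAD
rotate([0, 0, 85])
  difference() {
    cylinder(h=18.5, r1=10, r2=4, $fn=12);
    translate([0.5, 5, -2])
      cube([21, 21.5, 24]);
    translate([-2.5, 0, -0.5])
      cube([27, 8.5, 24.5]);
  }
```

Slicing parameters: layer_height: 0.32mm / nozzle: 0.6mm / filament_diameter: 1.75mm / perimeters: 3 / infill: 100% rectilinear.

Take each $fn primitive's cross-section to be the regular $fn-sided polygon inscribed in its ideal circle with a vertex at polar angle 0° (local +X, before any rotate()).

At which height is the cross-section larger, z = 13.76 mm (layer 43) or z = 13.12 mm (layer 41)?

Layer 43 (z = 13.76): the cone contributes a regular 12-gon of circumradius 5.537 (interpolated between r1=10 and r2=4 at t=0.744) (area = (12/2)·5.537²·sin(360°/12) = 91.98 mm²); the cube at (0.5, 5) is present — its section is the full 21×21.5 rectangle (area 451.50 mm²); the cube at (-2.5, 0) (footprint 27×8.5) is included at this height (area 229.50 mm²); Taking the first minus the rest: starting from the cone (91.98 mm²), the 21×21.5 cube at (0.5, 5) partially overlaps it — only the 0.30 mm² overlap (of its 451.50 mm²) is removed, clipping the outline; the 27×8.5 cube at (-2.5, 0) partially overlaps it — only the 35.70 mm² overlap (of its 229.50 mm²) is removed, clipping the outline — area = 55.98 mm²; (whole slice rotated 85° about Z — lengths, areas and connectivity unchanged). So its area = 55.98 mm². Layer 41 (z = 13.12): the cone contributes a regular 12-gon of circumradius 5.745 (interpolated between r1=10 and r2=4 at t=0.709) (area = (12/2)·5.745²·sin(360°/12) = 99.01 mm²); the cube at (0.5, 5) is present — its section is the full 21×21.5 rectangle (area 451.50 mm²); the cube at (-2.5, 0) is present — its section is the full 27×8.5 rectangle (area 229.50 mm²); Subtracting the remaining from the first: starting from the cone (99.01 mm²), the 21×21.5 cube at (0.5, 5) partially overlaps it — only the 0.70 mm² overlap (of its 451.50 mm²) is removed, clipping the outline; the 27×8.5 cube at (-2.5, 0) partially overlaps it — only the 37.58 mm² overlap (of its 229.50 mm²) is removed, clipping the outline — area = 60.73 mm²; (whole slice rotated 85° about Z — lengths, areas and connectivity unchanged). So its area = 60.73 mm². Layer 41 is larger (60.73 vs 55.98 mm²).

layer 41 (z = 13.12 mm)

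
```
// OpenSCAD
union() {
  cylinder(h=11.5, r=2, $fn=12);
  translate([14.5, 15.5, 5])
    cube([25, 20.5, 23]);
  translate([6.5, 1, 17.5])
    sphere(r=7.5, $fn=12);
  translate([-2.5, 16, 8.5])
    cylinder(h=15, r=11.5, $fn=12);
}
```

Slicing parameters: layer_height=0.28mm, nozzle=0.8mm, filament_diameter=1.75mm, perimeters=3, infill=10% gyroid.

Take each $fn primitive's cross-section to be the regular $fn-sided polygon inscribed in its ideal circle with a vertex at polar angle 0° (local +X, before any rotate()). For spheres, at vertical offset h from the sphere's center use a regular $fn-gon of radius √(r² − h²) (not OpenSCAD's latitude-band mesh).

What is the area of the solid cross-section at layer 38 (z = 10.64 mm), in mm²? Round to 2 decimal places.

948.82 mm²

At z = 10.64 mm: the r=2 cylinder contributes a regular 12-gon of circumradius 2 (area = (12/2)·2.000²·sin(360°/12) = 12.00 mm²); the cube at (14.5, 15.5) is present — its section is the full 25×20.5 rectangle (area 512.50 mm²); the sphere at (6.5, 1): section is a regular 12-gon, circumradius = √(r²−h²) = √(7.5²−6.86²) = 3.032 (area = (12/2)·3.032²·sin(360°/12) = 27.57 mm²); the r=11.5 cylinder at (-2.5, 16) contributes a regular 12-gon of circumradius 11.5 (area = (12/2)·11.500²·sin(360°/12) = 396.75 mm²); Combining (union): the 4 present regions are separate (no shared area or edge), so areas and boundary lengths simply add and each stays a separate island — area = 948.82 mm². Overall, the cross-section has 4 separate islands. Net area = 948.82 mm².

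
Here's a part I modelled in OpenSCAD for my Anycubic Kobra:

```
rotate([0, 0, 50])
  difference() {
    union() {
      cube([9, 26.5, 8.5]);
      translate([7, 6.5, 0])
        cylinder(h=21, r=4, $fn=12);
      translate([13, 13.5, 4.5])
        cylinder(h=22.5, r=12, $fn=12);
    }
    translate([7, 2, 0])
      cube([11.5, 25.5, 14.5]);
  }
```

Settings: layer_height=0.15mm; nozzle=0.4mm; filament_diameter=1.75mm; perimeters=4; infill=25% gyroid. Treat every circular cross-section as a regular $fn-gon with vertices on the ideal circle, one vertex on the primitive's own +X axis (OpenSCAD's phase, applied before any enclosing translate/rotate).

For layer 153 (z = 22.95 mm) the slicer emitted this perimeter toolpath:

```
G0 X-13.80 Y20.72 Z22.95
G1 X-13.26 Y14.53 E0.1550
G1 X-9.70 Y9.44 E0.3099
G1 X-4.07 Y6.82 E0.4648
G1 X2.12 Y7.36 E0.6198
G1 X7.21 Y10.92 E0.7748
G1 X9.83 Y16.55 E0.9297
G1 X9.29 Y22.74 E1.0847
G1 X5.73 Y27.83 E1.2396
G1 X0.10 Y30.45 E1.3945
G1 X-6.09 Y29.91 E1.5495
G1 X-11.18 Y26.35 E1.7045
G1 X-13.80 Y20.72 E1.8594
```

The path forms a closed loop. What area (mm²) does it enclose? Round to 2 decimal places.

431.99 mm²

Apply the shoelace formula to the sequence of (X, Y) vertices; enclosed area = 431.99 mm².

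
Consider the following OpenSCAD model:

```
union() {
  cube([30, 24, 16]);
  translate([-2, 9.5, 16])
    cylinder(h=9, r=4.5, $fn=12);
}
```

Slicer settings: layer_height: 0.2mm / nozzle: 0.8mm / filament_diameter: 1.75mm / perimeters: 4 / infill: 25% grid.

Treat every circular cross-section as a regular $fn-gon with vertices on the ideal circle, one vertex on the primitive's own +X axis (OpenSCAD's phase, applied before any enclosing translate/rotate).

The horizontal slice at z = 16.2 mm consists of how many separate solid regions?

1

At z = 16.2 mm: the cube is not intersected at this z (z outside [0, 16]); the cylinder at (-2, 9.5): section is a regular 12-gon, circumradius r=4.5; Combining (union): only the r=4.5 cylinder at (-2, 9.5) is present, so the union is just that shape — 1 connected region. The result has 1 disconnected region.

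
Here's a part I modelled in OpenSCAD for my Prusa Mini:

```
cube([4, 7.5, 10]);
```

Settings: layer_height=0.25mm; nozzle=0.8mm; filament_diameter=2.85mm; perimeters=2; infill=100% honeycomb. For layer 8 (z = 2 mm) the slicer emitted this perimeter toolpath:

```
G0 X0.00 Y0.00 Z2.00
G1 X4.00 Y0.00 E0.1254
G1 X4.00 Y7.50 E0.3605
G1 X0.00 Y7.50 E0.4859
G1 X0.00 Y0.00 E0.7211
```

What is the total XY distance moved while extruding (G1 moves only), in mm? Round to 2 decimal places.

Sum the Euclidean lengths of each G1 segment: total = 23.00 mm.

23.00 mm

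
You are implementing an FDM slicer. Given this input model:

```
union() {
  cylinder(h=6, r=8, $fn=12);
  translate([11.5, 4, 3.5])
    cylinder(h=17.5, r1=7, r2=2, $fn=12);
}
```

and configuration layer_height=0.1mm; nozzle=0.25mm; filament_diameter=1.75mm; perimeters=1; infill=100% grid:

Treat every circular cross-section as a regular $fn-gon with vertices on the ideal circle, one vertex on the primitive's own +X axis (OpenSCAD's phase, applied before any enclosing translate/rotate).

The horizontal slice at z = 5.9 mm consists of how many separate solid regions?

At z = 5.9 mm: the cylinder: section is a regular 12-gon, circumradius r=8; the cone at (11.5, 4) (r1=7→r2=2) has section circumradius 6.314 here — a regular 12-gon; Merging all regions: the regions partially overlap (shared area 8.41 mm²), so overlapping operands fuse into one piece — 1 connected region. The result has 1 disconnected region.

1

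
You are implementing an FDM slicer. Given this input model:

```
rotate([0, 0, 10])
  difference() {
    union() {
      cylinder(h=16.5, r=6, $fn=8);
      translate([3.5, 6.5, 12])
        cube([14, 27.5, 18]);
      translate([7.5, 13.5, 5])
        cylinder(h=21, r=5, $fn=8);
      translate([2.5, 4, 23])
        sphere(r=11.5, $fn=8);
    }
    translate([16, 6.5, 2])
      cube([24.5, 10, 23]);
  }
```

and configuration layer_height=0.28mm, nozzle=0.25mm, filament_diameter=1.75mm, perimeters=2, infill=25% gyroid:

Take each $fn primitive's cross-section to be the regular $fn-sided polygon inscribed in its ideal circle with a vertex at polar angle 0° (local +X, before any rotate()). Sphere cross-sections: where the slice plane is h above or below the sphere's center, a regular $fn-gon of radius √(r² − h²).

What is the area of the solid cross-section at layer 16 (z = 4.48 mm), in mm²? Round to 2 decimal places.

At z = 4.48 mm: the r=6 cylinder gives a regular 8-gon of circumradius 6 (constant along its height) (area = (8/2)·6.000²·sin(360°/8) = 101.82 mm²); the cube at (3.5, 6.5) is absent (z outside [12, 30]); the cylinder at (7.5, 13.5) is absent (z outside [5, 26]); the sphere at (2.5, 4) does not reach this height (|z−center|=18.520 > r=11.5); Merging all regions: only the r=6 cylinder is present, so the union is just that shape — area = 101.82 mm²; the cube at (16, 6.5) is present — its section is the full 24.5×10 rectangle (area 245.00 mm²); Taking the first minus the rest: starting from that combined region (101.82 mm²), the 24.5×10 cube at (16, 6.5) misses the remaining region (no effect) — area = 101.82 mm²; (rotated 10° about Z; rotation is an isometry so areas/perimeters/island counts are preserved). Overall, the cross-section is a single solid region. Net area = 101.82 mm².

101.82 mm²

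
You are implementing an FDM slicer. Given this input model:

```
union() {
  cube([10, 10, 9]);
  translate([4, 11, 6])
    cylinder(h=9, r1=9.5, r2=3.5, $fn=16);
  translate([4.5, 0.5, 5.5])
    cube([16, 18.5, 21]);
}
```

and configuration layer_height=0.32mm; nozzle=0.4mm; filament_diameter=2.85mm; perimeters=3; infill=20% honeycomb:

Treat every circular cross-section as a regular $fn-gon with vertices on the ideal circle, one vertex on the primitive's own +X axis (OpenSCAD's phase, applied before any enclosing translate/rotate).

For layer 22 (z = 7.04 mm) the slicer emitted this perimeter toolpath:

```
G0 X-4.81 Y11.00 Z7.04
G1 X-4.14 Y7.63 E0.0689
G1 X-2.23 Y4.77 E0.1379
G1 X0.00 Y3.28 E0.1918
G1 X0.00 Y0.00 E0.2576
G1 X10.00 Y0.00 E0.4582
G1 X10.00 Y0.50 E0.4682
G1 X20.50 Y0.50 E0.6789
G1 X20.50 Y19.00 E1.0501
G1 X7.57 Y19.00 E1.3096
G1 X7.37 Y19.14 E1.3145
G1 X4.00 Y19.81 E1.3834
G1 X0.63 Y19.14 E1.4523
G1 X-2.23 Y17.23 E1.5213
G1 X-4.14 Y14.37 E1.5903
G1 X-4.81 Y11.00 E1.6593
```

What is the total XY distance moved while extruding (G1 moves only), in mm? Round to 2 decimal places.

82.70 mm

Sum the Euclidean lengths of each G1 segment: total = 82.70 mm.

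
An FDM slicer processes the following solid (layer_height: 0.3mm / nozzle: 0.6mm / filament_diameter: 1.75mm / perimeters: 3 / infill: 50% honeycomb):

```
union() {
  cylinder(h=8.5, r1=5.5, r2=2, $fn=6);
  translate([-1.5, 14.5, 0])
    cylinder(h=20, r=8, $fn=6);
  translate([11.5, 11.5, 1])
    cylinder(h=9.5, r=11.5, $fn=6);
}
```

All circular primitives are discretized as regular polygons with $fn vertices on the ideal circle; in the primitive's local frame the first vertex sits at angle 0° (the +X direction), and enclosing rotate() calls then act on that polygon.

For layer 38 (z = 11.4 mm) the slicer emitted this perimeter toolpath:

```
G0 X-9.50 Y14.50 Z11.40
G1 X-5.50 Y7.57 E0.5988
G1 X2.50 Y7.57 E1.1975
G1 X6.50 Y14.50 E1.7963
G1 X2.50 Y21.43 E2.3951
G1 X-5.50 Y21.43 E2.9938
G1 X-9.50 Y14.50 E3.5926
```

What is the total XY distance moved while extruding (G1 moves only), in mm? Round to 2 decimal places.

Sum the Euclidean lengths of each G1 segment: total = 48.01 mm.

48.01 mm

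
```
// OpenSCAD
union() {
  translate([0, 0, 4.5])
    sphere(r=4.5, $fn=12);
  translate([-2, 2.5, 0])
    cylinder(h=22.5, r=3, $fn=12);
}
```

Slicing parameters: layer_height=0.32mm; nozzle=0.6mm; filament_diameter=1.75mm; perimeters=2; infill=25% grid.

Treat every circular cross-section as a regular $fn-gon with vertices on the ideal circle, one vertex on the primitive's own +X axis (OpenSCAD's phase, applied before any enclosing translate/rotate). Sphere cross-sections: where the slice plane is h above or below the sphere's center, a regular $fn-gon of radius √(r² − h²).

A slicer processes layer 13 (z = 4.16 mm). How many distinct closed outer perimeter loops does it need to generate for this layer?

1

At z = 4.16 mm: the r=4.5 sphere slices to a regular 12-gon of circumradius 4.487 (√(r²−h²) with h=0.34 from center); the cylinder at (-2, 2.5): section is a regular 12-gon, circumradius r=3; Taking the union: the regions partially overlap (shared area 18.36 mm²), so overlapping operands fuse into one piece — 1 connected region. The result has 1 disconnected region.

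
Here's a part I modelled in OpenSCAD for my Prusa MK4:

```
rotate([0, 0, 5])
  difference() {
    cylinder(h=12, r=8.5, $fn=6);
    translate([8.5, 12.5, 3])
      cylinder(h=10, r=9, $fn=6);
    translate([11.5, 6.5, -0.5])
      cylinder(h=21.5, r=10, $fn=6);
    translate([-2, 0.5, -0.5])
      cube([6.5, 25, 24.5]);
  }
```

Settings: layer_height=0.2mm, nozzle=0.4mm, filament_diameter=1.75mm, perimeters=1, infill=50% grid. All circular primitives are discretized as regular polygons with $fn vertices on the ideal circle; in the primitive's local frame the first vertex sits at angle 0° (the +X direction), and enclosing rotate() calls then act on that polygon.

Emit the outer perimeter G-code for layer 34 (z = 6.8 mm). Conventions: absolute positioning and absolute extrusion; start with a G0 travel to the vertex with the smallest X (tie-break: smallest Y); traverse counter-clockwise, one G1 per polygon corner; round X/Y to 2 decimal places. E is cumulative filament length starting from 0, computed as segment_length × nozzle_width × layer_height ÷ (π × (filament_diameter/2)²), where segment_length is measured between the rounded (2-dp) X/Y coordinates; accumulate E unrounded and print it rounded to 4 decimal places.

G0 X-8.47 Y-0.74 Z6.80
G1 X-3.59 Y-7.70 E0.2827
G1 X4.88 Y-6.96 E0.5655
G1 X7.41 Y-1.52 E0.7651
G1 X6.66 Y-1.59 E0.7901
G1 X4.37 Y1.69 E0.9232
G1 X4.44 Y0.89 E0.9499
G1 X-2.04 Y0.32 E1.1662
G1 X-2.63 Y7.16 E1.3946
G1 X-4.88 Y6.96 E1.4697
G1 X-8.47 Y-0.74 E1.7523

At z = 6.8 mm: the r=8.5 cylinder contributes a regular 6-gon of circumradius 8.5; the r=9 cylinder at (8.5, 12.5) contributes a regular 6-gon of circumradius 9; the r=10 cylinder at (11.5, 6.5) contributes a regular 6-gon of circumradius 10; the 6.5×25 cube at (-2, 0.5) contributes its full rectangle; Subtracting the remaining from the first: starting from the r=8.5 cylinder, the r=9 cylinder at (8.5, 12.5) partially overlaps it — only the 4.73 mm² overlap (of its 210.44 mm²) is removed, clipping the outline; the r=10 cylinder at (11.5, 6.5) partially overlaps it — only the 23.06 mm² overlap (of its 259.81 mm²) is removed, clipping the outline; the 6.5×25 cube at (-2, 0.5) partially overlaps it — only the 34.43 mm² overlap (of its 162.50 mm²) is removed, clipping the outline — 1 connected region; (whole slice rotated 5° about Z — lengths, areas and connectivity unchanged). The outline is a single polygon with 10 vertices. Extrusion per mm of travel: 0.4 × 0.2 / (π × 0.875²) = 0.033260. Accumulating E over each segment gives final E = 1.7523.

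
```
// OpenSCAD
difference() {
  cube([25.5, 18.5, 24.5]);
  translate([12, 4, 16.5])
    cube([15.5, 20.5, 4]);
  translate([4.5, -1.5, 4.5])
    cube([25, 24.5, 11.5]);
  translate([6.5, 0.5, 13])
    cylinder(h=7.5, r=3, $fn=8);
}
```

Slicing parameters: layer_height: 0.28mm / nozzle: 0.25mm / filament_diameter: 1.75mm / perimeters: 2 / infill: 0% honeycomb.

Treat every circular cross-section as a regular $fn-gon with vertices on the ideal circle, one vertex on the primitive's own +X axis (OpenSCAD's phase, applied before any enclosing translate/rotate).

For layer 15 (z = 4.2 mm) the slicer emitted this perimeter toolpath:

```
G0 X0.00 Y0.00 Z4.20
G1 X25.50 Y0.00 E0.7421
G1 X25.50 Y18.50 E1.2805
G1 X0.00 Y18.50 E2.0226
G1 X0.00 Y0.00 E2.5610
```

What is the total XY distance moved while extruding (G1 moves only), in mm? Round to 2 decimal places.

88.00 mm

Sum the Euclidean lengths of each G1 segment: total = 88.00 mm.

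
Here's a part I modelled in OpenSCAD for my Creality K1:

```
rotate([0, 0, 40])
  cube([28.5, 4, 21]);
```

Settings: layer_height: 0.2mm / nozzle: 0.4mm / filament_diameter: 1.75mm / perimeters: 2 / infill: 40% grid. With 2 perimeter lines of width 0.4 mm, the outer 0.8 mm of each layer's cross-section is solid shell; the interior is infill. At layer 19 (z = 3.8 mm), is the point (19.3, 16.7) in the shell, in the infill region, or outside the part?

At z = 3.8 mm: the cube (footprint 28.5×4) is included at this height; (rotated 40° about Z; rotation is an isometry so areas/perimeters/island counts are preserved). Overall, the cross-section is a single solid region. Undo the 40° rotation: the query point maps to (25.519, 0.387) in the un-rotated model frame. The nearest boundary edge runs (0.00, 0.00)→(28.50, 0.00); distance from the point to it = 0.39 mm. The point is inside the cross-section, 0.39 mm from the nearest boundary — within the 0.8 mm shell band (2 × 0.4).

shell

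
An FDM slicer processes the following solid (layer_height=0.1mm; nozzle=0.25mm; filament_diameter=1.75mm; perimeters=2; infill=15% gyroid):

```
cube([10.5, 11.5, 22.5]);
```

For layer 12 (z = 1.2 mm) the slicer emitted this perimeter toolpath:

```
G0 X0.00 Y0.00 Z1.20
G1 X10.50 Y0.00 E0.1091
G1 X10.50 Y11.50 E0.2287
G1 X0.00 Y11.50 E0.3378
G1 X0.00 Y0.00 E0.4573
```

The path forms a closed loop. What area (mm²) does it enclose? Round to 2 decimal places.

120.75 mm²

Apply the shoelace formula to the sequence of (X, Y) vertices; enclosed area = 120.75 mm².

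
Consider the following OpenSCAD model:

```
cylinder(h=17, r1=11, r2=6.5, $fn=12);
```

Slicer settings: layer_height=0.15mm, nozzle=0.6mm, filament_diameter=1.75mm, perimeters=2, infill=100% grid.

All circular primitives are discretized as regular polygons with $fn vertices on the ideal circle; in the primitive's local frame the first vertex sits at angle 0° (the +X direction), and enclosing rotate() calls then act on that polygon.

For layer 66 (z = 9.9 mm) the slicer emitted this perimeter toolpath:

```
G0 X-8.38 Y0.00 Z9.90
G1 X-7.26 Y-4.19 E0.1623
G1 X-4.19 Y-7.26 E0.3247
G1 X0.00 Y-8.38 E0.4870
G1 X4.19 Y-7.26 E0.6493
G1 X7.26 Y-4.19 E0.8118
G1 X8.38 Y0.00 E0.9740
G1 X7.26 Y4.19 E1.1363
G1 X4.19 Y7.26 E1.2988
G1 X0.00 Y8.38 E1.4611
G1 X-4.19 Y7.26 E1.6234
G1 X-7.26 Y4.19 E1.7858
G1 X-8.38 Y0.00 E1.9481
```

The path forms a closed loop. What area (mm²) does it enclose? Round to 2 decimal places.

210.75 mm²

Apply the shoelace formula to the sequence of (X, Y) vertices; enclosed area = 210.75 mm².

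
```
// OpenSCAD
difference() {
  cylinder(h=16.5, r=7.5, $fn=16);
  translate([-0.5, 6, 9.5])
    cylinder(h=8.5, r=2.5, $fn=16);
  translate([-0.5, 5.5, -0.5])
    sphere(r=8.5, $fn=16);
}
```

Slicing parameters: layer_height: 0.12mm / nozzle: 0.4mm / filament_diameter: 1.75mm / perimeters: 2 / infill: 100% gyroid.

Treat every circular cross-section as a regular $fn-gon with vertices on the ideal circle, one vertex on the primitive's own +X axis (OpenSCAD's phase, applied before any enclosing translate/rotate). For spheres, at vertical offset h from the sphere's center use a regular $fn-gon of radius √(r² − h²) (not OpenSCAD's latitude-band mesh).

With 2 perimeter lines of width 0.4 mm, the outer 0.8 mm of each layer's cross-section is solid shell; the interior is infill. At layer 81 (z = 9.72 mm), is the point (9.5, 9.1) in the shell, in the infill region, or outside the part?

outside

At z = 9.72 mm: the r=7.5 cylinder contributes a regular 16-gon of circumradius 7.5; the r=2.5 cylinder at (-0.5, 6) contributes a regular 16-gon of circumradius 2.5; the sphere at (-0.5, 5.5) is not intersected at this z (|z−center|=10.220 > r=8.5); Taking the first minus the rest: starting from the r=7.5 cylinder, the r=2.5 cylinder at (-0.5, 6) partially overlaps it — only the 15.55 mm² overlap (of its 19.13 mm²) is removed, clipping the outline — 1 connected region. Overall, the cross-section is a single solid region. The nearest boundary edge runs (2.87, 6.93)→(5.30, 5.30); distance from the point to it = 5.66 mm. The point is not inside any of the regions above, so it lies outside the cross-section (5.66 mm from the nearest boundary).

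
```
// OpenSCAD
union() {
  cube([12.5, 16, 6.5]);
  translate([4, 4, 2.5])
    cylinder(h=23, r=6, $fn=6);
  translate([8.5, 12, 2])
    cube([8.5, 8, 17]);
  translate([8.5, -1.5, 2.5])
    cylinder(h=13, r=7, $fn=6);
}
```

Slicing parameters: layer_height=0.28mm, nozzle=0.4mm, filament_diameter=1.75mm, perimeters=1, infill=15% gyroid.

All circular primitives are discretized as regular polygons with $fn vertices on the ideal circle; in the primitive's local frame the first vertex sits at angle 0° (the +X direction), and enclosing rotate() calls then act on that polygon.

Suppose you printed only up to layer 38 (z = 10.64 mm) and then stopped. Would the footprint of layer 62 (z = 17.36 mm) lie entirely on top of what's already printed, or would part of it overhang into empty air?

entirely on top

Compare the two slices. At z = 10.64: the cube does not reach this height (z outside [0, 6.5]); the cylinder at (4, 4): section is a regular 6-gon, circumradius r=6 (area = (6/2)·6.000²·sin(360°/6) = 93.53 mm²); the 8.5×8 cube at (8.5, 12) contributes its full rectangle (area 68.00 mm²); the cylinder at (8.5, -1.5): section is a regular 6-gon, circumradius r=7 (area = (6/2)·7.000²·sin(360°/6) = 127.31 mm²); Taking the union: the regions partially overlap — summed areas 288.84 mm² minus the doubly-counted overlap 30.48 mm² gives 258.36 mm² — area = 258.36 mm². At z = 17.36: the cube is not intersected at this z (z outside [0, 6.5]); the r=6 cylinder at (4, 4) contributes a regular 6-gon of circumradius 6 (area = (6/2)·6.000²·sin(360°/6) = 93.53 mm²); the cube at (8.5, 12) is present — its section is the full 8.5×8 rectangle (area 68.00 mm²); the cylinder at (8.5, -1.5) is absent (z outside [2.5, 15.5]); Taking the union: the 2 present regions are separate (no shared area or edge), so areas and boundary lengths simply add and each stays a separate island — area = 161.53 mm². Checking containment: the cross-section at z = 17.36 is a subset of the cross-section at z = 10.64.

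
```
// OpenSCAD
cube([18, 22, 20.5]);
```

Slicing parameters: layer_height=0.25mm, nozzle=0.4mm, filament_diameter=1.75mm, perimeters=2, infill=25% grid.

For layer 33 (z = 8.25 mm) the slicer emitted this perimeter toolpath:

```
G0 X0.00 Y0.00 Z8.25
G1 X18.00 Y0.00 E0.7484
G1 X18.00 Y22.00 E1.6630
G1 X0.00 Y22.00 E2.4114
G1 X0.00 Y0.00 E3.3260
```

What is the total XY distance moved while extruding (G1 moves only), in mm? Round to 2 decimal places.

Sum the Euclidean lengths of each G1 segment: total = 80.00 mm.

80.00 mm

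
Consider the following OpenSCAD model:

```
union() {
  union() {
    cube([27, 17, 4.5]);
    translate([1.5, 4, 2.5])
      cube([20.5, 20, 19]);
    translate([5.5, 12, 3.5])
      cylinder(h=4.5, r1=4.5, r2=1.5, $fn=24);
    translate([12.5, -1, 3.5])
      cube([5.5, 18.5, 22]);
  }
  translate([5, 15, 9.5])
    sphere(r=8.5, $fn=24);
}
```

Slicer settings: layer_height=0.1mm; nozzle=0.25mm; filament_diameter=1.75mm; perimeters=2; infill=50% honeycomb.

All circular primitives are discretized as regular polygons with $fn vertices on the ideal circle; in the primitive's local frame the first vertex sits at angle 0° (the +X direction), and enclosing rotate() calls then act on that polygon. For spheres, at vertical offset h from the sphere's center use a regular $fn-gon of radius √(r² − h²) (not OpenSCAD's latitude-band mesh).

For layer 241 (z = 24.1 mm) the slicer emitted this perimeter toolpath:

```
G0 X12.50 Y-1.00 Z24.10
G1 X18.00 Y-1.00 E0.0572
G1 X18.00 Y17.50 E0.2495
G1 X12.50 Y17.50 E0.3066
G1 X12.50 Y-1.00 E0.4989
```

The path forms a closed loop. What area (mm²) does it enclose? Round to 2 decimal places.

101.75 mm²

Apply the shoelace formula to the sequence of (X, Y) vertices; enclosed area = 101.75 mm².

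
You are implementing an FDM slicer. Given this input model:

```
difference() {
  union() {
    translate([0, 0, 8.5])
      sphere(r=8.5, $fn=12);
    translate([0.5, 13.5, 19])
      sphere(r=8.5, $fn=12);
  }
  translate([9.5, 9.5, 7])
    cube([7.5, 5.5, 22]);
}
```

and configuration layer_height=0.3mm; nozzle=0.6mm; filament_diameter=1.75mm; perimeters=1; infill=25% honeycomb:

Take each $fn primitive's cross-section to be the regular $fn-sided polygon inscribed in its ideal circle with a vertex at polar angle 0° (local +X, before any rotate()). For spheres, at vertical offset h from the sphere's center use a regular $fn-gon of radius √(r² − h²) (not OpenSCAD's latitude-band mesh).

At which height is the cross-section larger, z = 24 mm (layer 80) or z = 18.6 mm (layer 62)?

Layer 80 (z = 24): the sphere is absent (|z−center|=15.500 > r=8.5); the r=8.5 sphere at (0.5, 13.5) slices to a regular 12-gon of circumradius 6.874 (√(r²−h²) with h=5 from center) (area = (12/2)·6.874²·sin(360°/12) = 141.75 mm²); Combining (union): only the r=8.5 sphere at (0.5, 13.5) is present, so the union is just that shape — area = 141.75 mm²; the 7.5×5.5 cube at (9.5, 9.5) contributes its full rectangle (area 41.25 mm²); Taking the first minus the rest: starting from that combined region (141.75 mm²), the 7.5×5.5 cube at (9.5, 9.5) misses the remaining region (no effect) — area = 141.75 mm². So its area = 141.75 mm². Layer 62 (z = 18.6): the sphere does not reach this height (|z−center|=10.100 > r=8.5); the r=8.5 sphere at (0.5, 13.5) slices to a regular 12-gon of circumradius 8.491 (√(r²−h²) with h=0.4 from center) (area = (12/2)·8.491²·sin(360°/12) = 216.27 mm²); Merging all regions: only the r=8.5 sphere at (0.5, 13.5) is present, so the union is just that shape — area = 216.27 mm²; the 7.5×5.5 cube at (9.5, 9.5) contributes its full rectangle (area 41.25 mm²); Subtracting the remaining from the first: starting from the result so far (216.27 mm²), the 7.5×5.5 cube at (9.5, 9.5) misses the remaining region (no effect) — area = 216.27 mm². So its area = 216.27 mm². Layer 62 is larger (216.27 vs 141.75 mm²).

layer 62 (z = 18.6 mm)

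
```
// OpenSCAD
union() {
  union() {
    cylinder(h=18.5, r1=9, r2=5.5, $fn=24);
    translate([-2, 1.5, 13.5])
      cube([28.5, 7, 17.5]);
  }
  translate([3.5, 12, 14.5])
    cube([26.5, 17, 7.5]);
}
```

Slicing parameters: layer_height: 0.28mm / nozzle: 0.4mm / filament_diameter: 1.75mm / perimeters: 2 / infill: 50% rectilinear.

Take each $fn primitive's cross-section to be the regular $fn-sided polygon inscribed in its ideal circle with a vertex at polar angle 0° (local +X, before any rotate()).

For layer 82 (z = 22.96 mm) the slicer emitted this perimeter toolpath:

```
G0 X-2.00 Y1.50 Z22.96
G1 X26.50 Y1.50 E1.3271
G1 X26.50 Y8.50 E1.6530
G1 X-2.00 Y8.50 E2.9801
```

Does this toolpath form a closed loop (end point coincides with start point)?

no

Start point (G0): (-2.00, 1.50). End point (last G1): the path does not return to the start — open.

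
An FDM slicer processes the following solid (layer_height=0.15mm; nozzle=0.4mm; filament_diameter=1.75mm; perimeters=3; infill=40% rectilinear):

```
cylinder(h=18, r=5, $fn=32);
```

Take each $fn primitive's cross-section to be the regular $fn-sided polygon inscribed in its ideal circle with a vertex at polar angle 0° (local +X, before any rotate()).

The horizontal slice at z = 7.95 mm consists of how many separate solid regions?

At z = 7.95 mm: the r=5 cylinder contributes a regular 32-gon of circumradius 5. The result has 1 disconnected region.

1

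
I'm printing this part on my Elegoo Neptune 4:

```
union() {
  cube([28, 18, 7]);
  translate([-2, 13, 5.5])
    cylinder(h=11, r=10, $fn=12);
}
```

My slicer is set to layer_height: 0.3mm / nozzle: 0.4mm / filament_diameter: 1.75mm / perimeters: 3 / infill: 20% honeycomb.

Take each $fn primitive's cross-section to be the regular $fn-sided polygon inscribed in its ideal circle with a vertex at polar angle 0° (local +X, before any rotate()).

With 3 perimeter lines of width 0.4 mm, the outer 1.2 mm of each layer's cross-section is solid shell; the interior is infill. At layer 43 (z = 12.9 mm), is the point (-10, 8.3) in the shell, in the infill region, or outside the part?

shell

At z = 12.9 mm: the cube does not reach this height (z outside [0, 7]); the cylinder at (-2, 13): section is a regular 12-gon, circumradius r=10; Merging all regions: only the r=10 cylinder at (-2, 13) is present, so the union is just that shape — 1 connected region. Overall, the cross-section is a single solid region. The nearest boundary edge runs (-10.66, 8.00)→(-7.00, 4.34); distance from the point to it = 0.68 mm. The point is inside the cross-section, 0.68 mm from the nearest boundary — within the 1.2 mm shell band (3 × 0.4).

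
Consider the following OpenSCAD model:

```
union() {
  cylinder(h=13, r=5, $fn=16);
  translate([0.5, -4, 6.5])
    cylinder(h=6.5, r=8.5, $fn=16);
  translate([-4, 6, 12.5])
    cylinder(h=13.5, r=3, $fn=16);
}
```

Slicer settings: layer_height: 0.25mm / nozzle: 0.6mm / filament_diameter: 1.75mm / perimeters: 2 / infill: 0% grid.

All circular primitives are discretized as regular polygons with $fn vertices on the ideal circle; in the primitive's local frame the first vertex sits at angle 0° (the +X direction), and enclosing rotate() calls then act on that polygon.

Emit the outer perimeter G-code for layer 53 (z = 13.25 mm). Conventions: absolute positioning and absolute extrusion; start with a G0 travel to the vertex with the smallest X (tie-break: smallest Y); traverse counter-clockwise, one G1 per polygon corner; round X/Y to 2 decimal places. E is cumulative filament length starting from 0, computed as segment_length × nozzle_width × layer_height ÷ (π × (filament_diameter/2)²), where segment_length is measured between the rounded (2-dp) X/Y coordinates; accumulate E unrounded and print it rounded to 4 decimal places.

At z = 13.25 mm: the cylinder does not reach this height (z outside [0, 13]); the cylinder at (0.5, -4) is not intersected at this z (z outside [6.5, 13]); the cylinder at (-4, 6): section is a regular 16-gon, circumradius r=3; Taking the union: only the r=3 cylinder at (-4, 6) is present, so the union is just that shape — 1 connected region. The outline is a single polygon with 16 vertices. Extrusion per mm of travel: 0.6 × 0.25 / (π × 0.875²) = 0.062363. Accumulating E over each segment gives final E = 1.1676.

G0 X-7.00 Y6.00 Z13.25
G1 X-6.77 Y4.85 E0.0731
G1 X-6.12 Y3.88 E0.1460
G1 X-5.15 Y3.23 E0.2188
G1 X-4.00 Y3.00 E0.2919
G1 X-2.85 Y3.23 E0.3650
G1 X-1.88 Y3.88 E0.4379
G1 X-1.23 Y4.85 E0.5107
G1 X-1.00 Y6.00 E0.5838
G1 X-1.23 Y7.15 E0.6570
G1 X-1.88 Y8.12 E0.7298
G1 X-2.85 Y8.77 E0.8026
G1 X-4.00 Y9.00 E0.8757
G1 X-5.15 Y8.77 E0.9489
G1 X-6.12 Y8.12 E1.0217
G1 X-6.77 Y7.15 E1.0945
G1 X-7.00 Y6.00 E1.1676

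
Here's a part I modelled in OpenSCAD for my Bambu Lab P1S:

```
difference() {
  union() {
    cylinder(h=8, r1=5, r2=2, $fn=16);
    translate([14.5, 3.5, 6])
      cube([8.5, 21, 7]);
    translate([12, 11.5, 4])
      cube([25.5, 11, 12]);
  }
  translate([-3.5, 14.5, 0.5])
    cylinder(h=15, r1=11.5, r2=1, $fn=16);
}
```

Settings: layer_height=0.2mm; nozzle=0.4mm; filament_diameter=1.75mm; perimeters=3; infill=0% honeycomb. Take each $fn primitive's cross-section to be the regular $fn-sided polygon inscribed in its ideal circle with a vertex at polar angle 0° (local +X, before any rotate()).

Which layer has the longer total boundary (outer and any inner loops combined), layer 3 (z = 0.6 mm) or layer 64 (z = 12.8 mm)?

layer 64 (z = 12.8 mm)

Layer 3 (z = 0.6): the cone (r1=5→r2=2) has section circumradius 4.775 here — a regular 16-gon (perimeter = 2·16·4.775·sin(180°/16) = 29.81 mm); the cube at (14.5, 3.5) does not reach this height (z outside [6, 13]); the cube at (12, 11.5) is not intersected at this z (z outside [4, 16]); Combining (union): only the cone is present, so the union is just that shape — boundary = 29.81 mm; the cone at (-3.5, 14.5) (r1=11.5→r2=1) has section circumradius 11.430 here — a regular 16-gon (perimeter = 2·16·11.430·sin(180°/16) = 71.36 mm); After the difference (first − rest): starting from the result so far, the cone at (-3.5, 14.5) partially overlaps it — only the 3.85 mm² overlap (of its 399.97 mm²) is removed, clipping the outline — boundary = 29.51 mm. So its perimeter = 29.51 mm. Layer 64 (z = 12.8): the cone does not reach this height (z outside [0, 8]); the cube at (14.5, 3.5) (footprint 8.5×21) is included at this height (perimeter 59.00 mm); the cube at (12, 11.5) is present — its section is the full 25.5×11 rectangle (perimeter 73.00 mm); Taking the union: the regions partially overlap (shared area 93.50 mm²), so the edge portions inside another operand are dropped and the merged outline is re-measured after clipping — boundary = 93.00 mm; the cone at (-3.5, 14.5) contributes a regular 16-gon of circumradius 2.890 (interpolated between r1=11.5 and r2=1 at t=0.820) (perimeter = 2·16·2.890·sin(180°/16) = 18.04 mm); Subtracting the remaining from the first: starting from that combined region, the cone at (-3.5, 14.5) misses the remaining region (no effect) — boundary = 93.00 mm. So its perimeter = 93.00 mm. Layer 64 is larger (93.00 vs 29.51 mm).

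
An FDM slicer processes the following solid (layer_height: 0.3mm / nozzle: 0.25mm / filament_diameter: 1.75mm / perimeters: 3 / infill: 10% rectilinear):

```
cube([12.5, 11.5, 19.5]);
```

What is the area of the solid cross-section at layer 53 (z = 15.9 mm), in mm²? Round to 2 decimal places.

143.75 mm²

At z = 15.9 mm: the 12.5×11.5 cube contributes its full rectangle (area 143.75 mm²). Overall, the cross-section is a single solid region. Net area = 143.75 mm².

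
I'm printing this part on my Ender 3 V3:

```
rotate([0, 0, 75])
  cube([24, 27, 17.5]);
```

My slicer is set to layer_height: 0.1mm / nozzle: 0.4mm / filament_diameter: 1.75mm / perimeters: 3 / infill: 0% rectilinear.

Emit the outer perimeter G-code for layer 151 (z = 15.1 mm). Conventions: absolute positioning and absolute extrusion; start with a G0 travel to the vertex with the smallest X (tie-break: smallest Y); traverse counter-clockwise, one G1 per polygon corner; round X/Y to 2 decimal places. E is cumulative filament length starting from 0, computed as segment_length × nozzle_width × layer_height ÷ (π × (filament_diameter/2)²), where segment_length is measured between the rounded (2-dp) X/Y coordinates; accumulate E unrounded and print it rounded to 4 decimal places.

G0 X-26.08 Y6.99 Z15.10
G1 X0.00 Y0.00 E0.4490
G1 X6.21 Y23.18 E0.8481
G1 X-19.87 Y30.17 E1.2971
G1 X-26.08 Y6.99 E1.6962

At z = 15.1 mm: the 24×27 cube contributes its full rectangle; (whole slice rotated 75° about Z — lengths, areas and connectivity unchanged). The outline is a single polygon with 4 vertices. Extrusion per mm of travel: 0.4 × 0.1 / (π × 0.875²) = 0.016630. Accumulating E over each segment gives final E = 1.6962.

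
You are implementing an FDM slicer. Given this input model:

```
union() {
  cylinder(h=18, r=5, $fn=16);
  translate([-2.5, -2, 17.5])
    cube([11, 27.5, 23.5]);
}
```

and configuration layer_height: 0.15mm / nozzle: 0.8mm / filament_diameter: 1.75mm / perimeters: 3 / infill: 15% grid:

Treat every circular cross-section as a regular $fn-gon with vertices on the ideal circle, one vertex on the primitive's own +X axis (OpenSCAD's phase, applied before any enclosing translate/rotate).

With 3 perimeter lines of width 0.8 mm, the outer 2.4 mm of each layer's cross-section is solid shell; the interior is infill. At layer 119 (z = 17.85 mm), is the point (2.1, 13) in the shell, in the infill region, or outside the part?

At z = 17.85 mm: the r=5 cylinder gives a regular 16-gon of circumradius 5 (constant along its height); the cube at (-2.5, -2) (footprint 11×27.5) is included at this height; Merging all regions: the regions partially overlap (shared area 45.53 mm²), so overlapping operands fuse into one piece — 1 connected region. Overall, the cross-section is a single solid region. The nearest boundary edge runs (-2.50, 4.23)→(-2.50, 25.50); distance from the point to it = 4.60 mm. The point is inside the cross-section and 4.60 mm from the nearest boundary — more than the 2.4 mm shell width (3 × 0.8), so it's in the infill interior.

infill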